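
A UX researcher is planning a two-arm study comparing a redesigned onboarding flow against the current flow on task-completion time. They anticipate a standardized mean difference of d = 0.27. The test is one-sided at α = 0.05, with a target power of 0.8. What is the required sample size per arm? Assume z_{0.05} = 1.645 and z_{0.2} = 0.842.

For two independent groups with equal n: n = 2·((z_{α} + z_β) / d)².
z_{α} + z_β = 1.645 + 0.842 = 2.487.
n = 2 × (2.487 / 0.27)² = 2 × 9.211² = 2 × 84.84 = 169.7.
Round up to the next whole participant.

n = 170 per group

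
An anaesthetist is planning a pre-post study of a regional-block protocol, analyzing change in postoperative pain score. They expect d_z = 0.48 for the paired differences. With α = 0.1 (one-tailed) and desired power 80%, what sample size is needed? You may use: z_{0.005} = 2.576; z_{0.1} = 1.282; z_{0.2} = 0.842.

n = 20 pairs

For a paired (one-sample on differences) test: n = ((z_{α} + z_β) / d)².
z_{α} + z_β = 1.282 + 0.842 = 2.124.
n = (2.124 / 0.48)² = 4.425² = 19.58.
Round up.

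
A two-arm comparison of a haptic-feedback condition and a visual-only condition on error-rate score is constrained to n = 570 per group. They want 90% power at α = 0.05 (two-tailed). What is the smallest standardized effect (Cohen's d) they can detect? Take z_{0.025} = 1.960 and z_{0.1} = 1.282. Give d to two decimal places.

d_min ≈ 0.19

For two independent groups of n = 570 each: d_min = (z_{α/2} + z_β)·√(2/n).
z-sum = 1.960 + 1.282 = 3.242.
d_min = 3.242 × √(2/570) = 3.242 × 0.0592 = 0.192.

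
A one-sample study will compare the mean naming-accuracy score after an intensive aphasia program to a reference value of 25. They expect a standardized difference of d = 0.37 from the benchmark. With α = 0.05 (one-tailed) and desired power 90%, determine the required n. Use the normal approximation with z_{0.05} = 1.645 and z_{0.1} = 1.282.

n = 63

For a one-sample test: n = ((z_{α} + z_β) / d)².
z_{α} + z_β = 1.645 + 1.282 = 2.927.
n = (2.927 / 0.37)² = 7.911² = 62.58.
Round up.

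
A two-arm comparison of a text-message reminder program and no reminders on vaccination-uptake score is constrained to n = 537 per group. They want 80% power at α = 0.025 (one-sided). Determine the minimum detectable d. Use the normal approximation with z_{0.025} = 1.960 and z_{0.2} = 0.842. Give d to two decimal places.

d_min ≈ 0.17

For two independent groups of n = 537 each: d_min = (z_{α} + z_β)·√(2/n).
z-sum = 1.960 + 0.842 = 2.802.
d_min = 2.802 × √(2/537) = 2.802 × 0.0610 = 0.171.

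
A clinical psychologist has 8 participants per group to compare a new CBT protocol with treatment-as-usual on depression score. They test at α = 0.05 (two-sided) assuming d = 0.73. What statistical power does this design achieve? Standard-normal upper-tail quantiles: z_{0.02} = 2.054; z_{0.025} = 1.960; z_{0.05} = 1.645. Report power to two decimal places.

For two equal groups, power = Φ(d·√(n/2) − z_{α/2}).
d·√(n/2) = 0.73 × √(8/2) = 0.73 × 2.000 = 1.460.
z_β = 1.460 − 1.960 = -0.500.
Power = Φ(-0.500) = 0.309.

power ≈ 0.31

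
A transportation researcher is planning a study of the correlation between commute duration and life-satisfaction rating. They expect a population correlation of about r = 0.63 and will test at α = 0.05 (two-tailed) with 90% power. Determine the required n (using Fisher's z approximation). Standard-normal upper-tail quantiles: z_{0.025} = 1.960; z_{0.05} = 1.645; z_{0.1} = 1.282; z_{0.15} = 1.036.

n = 23

Fisher's z: C = ½·ln((1+r)/(1−r)) = ½·ln(4.4054) = 0.7414.
n = ((z_{α/2} + z_β)/C)² + 3.
(1.960 + 1.282) / 0.7414 = 3.242 / 0.7414 = 4.373.
n = 4.373² + 3 = 19.12 + 3 = 22.1.
Round up.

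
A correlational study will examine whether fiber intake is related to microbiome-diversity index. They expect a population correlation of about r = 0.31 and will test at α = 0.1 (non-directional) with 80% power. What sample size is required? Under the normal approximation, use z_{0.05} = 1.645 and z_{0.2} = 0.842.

n = 64

Fisher's z: C = ½·ln((1+r)/(1−r)) = ½·ln(1.8986) = 0.3205.
n = ((z_{α/2} + z_β)/C)² + 3.
(1.645 + 0.842) / 0.3205 = 2.487 / 0.3205 = 7.760.
n = 7.760² + 3 = 60.21 + 3 = 63.2.
Round up.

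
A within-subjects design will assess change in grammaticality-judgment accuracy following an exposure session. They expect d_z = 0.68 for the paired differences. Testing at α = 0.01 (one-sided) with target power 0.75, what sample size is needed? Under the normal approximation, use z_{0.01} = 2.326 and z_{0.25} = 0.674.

For a paired (one-sample on differences) test: n = ((z_{α} + z_β) / d)².
z_{α} + z_β = 2.326 + 0.674 = 3.000.
n = (3.000 / 0.68)² = 4.412² = 19.46.
Round up.

n = 20 pairs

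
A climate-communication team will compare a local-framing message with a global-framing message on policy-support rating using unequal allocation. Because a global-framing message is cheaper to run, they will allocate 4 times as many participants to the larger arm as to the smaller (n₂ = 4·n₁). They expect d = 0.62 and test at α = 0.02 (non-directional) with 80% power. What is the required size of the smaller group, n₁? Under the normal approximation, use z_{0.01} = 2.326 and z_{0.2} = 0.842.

With allocation ratio k = n₂/n₁ = 4, Var(x̄₁−x̄₂) = σ²(1/n₁ + 1/(k·n₁)) = σ²·(k+1)/(k·n₁).
So n₁ = (1 + 1/k)·((z_{α/2} + z_β)/d)² = 1.250 × (3.168/0.62)².
n₁ = 1.250 × 26.11 = 32.6.
Round up: n₁ = 33, giving n₂ = 4 × 33 = 132.

n₁ = 33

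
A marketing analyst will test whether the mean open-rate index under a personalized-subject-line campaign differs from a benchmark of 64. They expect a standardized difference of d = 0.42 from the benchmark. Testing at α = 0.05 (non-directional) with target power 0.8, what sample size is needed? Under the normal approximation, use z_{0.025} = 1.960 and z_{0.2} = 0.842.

For a one-sample test: n = ((z_{α/2} + z_β) / d)².
z_{α/2} + z_β = 1.960 + 0.842 = 2.802.
n = (2.802 / 0.42)² = 6.671² = 44.51.
Round up.

n = 45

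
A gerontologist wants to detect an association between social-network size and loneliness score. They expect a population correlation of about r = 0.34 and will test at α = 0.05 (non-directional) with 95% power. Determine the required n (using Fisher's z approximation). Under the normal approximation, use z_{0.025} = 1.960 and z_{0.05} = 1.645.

Fisher's z: C = ½·ln((1+r)/(1−r)) = ½·ln(2.0303) = 0.3541.
n = ((z_{α/2} + z_β)/C)² + 3.
(1.960 + 1.645) / 0.3541 = 3.605 / 0.3541 = 10.181.
n = 10.181² + 3 = 103.65 + 3 = 106.6.
Round up.

n = 107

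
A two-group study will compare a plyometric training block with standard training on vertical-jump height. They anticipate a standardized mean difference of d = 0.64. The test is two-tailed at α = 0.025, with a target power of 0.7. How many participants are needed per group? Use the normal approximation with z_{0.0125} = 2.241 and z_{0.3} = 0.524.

For two independent groups with equal n: n = 2·((z_{α/2} + z_β) / d)².
z_{α/2} + z_β = 2.241 + 0.524 = 2.765.
n = 2 × (2.765 / 0.64)² = 2 × 4.320² = 2 × 18.67 = 37.3.
Round up to the next whole participant.

n = 38 per group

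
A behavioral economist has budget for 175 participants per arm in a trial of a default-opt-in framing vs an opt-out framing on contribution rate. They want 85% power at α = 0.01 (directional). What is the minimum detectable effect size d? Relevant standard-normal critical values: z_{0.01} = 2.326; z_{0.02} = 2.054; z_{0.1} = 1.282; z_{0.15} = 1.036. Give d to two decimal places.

For two independent groups of n = 175 each: d_min = (z_{α} + z_β)·√(2/n).
z-sum = 2.326 + 1.036 = 3.362.
d_min = 3.362 × √(2/175) = 3.362 × 0.1069 = 0.359.

d_min ≈ 0.36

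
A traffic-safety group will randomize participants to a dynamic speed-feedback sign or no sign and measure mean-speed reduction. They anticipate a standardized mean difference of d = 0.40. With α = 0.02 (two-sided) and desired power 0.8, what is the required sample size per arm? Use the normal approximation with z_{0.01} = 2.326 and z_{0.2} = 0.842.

For two independent groups with equal n: n = 2·((z_{α/2} + z_β) / d)².
z_{α/2} + z_β = 2.326 + 0.842 = 3.168.
n = 2 × (3.168 / 0.40)² = 2 × 7.920² = 2 × 62.73 = 125.5.
Round up to the next whole participant.

n = 126 per group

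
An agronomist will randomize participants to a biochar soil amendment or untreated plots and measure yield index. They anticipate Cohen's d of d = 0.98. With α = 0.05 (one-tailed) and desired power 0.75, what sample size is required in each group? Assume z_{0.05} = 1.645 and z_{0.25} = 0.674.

n = 12 per group

For two independent groups with equal n: n = 2·((z_{α} + z_β) / d)².
z_{α} + z_β = 1.645 + 0.674 = 2.319.
n = 2 × (2.319 / 0.98)² = 2 × 2.366² = 2 × 5.60 = 11.2.
Round up to the next whole participant.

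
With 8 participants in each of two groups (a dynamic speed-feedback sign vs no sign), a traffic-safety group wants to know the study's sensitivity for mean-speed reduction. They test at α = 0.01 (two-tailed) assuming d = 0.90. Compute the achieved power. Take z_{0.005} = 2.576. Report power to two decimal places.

power ≈ 0.22

For two equal groups, power = Φ(d·√(n/2) − z_{α/2}).
d·√(n/2) = 0.90 × √(8/2) = 0.90 × 2.000 = 1.800.
z_β = 1.800 − 2.576 = -0.776.
Power = Φ(-0.776) = 0.219.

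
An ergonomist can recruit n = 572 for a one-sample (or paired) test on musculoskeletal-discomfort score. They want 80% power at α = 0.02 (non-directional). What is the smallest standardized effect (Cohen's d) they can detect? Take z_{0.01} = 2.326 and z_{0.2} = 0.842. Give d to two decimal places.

For a single sample (or paired design) of n = 572: d_min = (z_{α/2} + z_β)/√n.
z-sum = 2.326 + 0.842 = 3.168.
d_min = 3.168 / √572 = 3.168 / 23.917 = 0.132.

d_min ≈ 0.13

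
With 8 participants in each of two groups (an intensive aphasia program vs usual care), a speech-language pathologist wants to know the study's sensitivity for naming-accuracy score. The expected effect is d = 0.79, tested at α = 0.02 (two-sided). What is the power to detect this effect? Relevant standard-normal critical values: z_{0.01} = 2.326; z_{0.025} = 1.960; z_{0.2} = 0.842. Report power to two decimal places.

power ≈ 0.23

For two equal groups, power = Φ(d·√(n/2) − z_{α/2}).
d·√(n/2) = 0.79 × √(8/2) = 0.79 × 2.000 = 1.580.
z_β = 1.580 − 2.326 = -0.746.
Power = Φ(-0.746) = 0.228.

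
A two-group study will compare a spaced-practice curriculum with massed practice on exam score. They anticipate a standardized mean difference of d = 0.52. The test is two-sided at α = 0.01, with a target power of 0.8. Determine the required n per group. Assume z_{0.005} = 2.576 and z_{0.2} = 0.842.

n = 87 per group

For two independent groups with equal n: n = 2·((z_{α/2} + z_β) / d)².
z_{α/2} + z_β = 2.576 + 0.842 = 3.418.
n = 2 × (3.418 / 0.52)² = 2 × 6.573² = 2 × 43.21 = 86.4.
Round up to the next whole participant.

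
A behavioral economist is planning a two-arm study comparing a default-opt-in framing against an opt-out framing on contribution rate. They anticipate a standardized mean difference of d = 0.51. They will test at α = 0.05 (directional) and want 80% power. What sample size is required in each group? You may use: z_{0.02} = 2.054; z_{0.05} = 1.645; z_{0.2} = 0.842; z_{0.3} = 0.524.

For two independent groups with equal n: n = 2·((z_{α} + z_β) / d)².
z_{α} + z_β = 1.645 + 0.842 = 2.487.
n = 2 × (2.487 / 0.51)² = 2 × 4.876² = 2 × 23.78 = 47.6.
Round up to the next whole participant.

n = 48 per group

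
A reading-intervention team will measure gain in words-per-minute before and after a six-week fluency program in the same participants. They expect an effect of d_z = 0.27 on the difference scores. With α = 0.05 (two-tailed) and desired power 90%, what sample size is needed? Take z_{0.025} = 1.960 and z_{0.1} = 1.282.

n = 145 pairs

For a paired (one-sample on differences) test: n = ((z_{α/2} + z_β) / d)².
z_{α/2} + z_β = 1.960 + 1.282 = 3.242.
n = (3.242 / 0.27)² = 12.007² = 144.18.
Round up.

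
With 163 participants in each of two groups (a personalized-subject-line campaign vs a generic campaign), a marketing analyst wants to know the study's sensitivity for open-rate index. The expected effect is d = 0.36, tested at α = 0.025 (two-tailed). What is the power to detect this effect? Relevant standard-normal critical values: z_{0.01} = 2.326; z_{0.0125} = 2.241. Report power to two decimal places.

For two equal groups, power = Φ(d·√(n/2) − z_{α/2}).
d·√(n/2) = 0.36 × √(163/2) = 0.36 × 9.028 = 3.250.
z_β = 3.250 − 2.241 = 1.009.
Power = Φ(1.009) = 0.844.

power ≈ 0.84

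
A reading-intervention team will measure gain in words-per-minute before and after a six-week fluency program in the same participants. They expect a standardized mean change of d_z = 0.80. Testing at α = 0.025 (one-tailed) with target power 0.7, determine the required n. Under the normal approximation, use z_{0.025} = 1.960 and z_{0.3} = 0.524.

For a paired (one-sample on differences) test: n = ((z_{α} + z_β) / d)².
z_{α} + z_β = 1.960 + 0.524 = 2.484.
n = (2.484 / 0.80)² = 3.105² = 9.64.
Round up.

n = 10 pairs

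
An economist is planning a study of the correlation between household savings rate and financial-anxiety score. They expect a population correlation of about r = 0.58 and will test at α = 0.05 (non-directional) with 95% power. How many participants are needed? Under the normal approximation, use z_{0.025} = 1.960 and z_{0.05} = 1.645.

Fisher's z: C = ½·ln((1+r)/(1−r)) = ½·ln(3.7619) = 0.6625.
n = ((z_{α/2} + z_β)/C)² + 3.
(1.960 + 1.645) / 0.6625 = 3.605 / 0.6625 = 5.442.
n = 5.442² + 3 = 29.61 + 3 = 32.6.
Round up.

n = 33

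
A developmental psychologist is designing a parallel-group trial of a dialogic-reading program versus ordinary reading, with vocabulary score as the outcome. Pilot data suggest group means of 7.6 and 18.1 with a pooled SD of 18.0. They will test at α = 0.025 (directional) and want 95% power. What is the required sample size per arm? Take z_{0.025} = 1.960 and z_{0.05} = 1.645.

n = 77 per group

Cohen's d = |M₁ − M₂| / SD_pooled = |7.6 − 18.1| / 18.0 = 10.5 / 18.0 = 0.583.
For two independent groups with equal n: n = 2·((z_{α} + z_β) / d)².
z_{α} + z_β = 1.960 + 1.645 = 3.605.
n = 2 × (3.605 / 0.583)² = 2 × 6.184² = 2 × 38.24 = 76.5.
Round up to the next whole participant.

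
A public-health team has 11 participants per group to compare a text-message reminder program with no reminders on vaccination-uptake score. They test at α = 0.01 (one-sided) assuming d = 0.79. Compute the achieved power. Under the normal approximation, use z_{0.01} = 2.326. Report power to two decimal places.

power ≈ 0.32

For two equal groups, power = Φ(d·√(n/2) − z_{α}).
d·√(n/2) = 0.79 × √(11/2) = 0.79 × 2.345 = 1.853.
z_β = 1.853 − 2.326 = -0.473.
Power = Φ(-0.473) = 0.318.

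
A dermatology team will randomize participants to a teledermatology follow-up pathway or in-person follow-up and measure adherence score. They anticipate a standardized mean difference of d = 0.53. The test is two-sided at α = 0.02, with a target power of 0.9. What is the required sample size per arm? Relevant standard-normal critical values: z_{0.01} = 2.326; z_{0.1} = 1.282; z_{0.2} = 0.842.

n = 93 per group

For two independent groups with equal n: n = 2·((z_{α/2} + z_β) / d)².
z_{α/2} + z_β = 2.326 + 1.282 = 3.608.
n = 2 × (3.608 / 0.53)² = 2 × 6.808² = 2 × 46.34 = 92.7.
Round up to the next whole participant.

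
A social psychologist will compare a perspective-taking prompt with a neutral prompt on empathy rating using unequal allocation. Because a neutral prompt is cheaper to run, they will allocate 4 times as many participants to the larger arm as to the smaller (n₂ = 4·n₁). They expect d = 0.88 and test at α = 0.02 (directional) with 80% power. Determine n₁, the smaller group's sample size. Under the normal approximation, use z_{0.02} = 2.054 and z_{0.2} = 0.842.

With allocation ratio k = n₂/n₁ = 4, Var(x̄₁−x̄₂) = σ²(1/n₁ + 1/(k·n₁)) = σ²·(k+1)/(k·n₁).
So n₁ = (1 + 1/k)·((z_{α} + z_β)/d)² = 1.250 × (2.896/0.88)².
n₁ = 1.250 × 10.83 = 13.5.
Round up: n₁ = 14, giving n₂ = 4 × 14 = 56.

n₁ = 14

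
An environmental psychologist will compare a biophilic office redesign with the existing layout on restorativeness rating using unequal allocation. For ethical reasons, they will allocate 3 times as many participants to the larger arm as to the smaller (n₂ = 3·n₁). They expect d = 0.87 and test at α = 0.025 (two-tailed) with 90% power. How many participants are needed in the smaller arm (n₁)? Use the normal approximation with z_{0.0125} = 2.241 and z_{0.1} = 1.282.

With allocation ratio k = n₂/n₁ = 3, Var(x̄₁−x̄₂) = σ²(1/n₁ + 1/(k·n₁)) = σ²·(k+1)/(k·n₁).
So n₁ = (1 + 1/k)·((z_{α/2} + z_β)/d)² = 1.333 × (3.523/0.87)².
n₁ = 1.333 × 16.40 = 21.9.
Round up: n₁ = 22, giving n₂ = 3 × 22 = 66.

n₁ = 22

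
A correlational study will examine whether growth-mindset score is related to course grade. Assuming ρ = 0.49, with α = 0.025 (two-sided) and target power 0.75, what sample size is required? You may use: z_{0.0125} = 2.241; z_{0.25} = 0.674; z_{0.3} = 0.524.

n = 33

Fisher's z: C = ½·ln((1+r)/(1−r)) = ½·ln(2.9216) = 0.5361.
n = ((z_{α/2} + z_β)/C)² + 3.
(2.241 + 0.674) / 0.5361 = 2.915 / 0.5361 = 5.437.
n = 5.437² + 3 = 29.57 + 3 = 32.6.
Round up.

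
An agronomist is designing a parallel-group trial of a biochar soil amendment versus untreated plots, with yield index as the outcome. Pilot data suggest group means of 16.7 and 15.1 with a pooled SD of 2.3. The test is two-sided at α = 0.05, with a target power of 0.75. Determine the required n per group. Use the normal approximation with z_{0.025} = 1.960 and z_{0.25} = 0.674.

n = 29 per group

Cohen's d = |M₁ − M₂| / SD_pooled = |16.7 − 15.1| / 2.3 = 1.6 / 2.3 = 0.696.
For two independent groups with equal n: n = 2·((z_{α/2} + z_β) / d)².
z_{α/2} + z_β = 1.960 + 0.674 = 2.634.
n = 2 × (2.634 / 0.696)² = 2 × 3.784² = 2 × 14.32 = 28.6.
Round up to the next whole participant.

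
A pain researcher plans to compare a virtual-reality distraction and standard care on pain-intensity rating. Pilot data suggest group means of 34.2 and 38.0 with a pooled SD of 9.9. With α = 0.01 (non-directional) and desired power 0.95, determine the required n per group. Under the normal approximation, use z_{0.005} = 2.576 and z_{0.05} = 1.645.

n = 242 per group

Cohen's d = |M₁ − M₂| / SD_pooled = |34.2 − 38.0| / 9.9 = 3.8 / 9.9 = 0.384.
For two independent groups with equal n: n = 2·((z_{α/2} + z_β) / d)².
z_{α/2} + z_β = 2.576 + 1.645 = 4.221.
n = 2 × (4.221 / 0.384)² = 2 × 10.992² = 2 × 120.83 = 241.7.
Round up to the next whole participant.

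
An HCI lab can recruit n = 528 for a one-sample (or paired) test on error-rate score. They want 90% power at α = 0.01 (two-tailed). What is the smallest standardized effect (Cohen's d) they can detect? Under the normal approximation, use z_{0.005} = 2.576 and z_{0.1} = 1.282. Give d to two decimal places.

d_min ≈ 0.17

For a single sample (or paired design) of n = 528: d_min = (z_{α/2} + z_β)/√n.
z-sum = 2.576 + 1.282 = 3.858.
d_min = 3.858 / √528 = 3.858 / 22.978 = 0.168.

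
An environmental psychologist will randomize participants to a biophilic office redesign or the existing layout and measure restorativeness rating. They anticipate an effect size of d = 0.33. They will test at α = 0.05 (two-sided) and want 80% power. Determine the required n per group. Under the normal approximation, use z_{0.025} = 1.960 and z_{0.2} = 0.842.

n = 145 per group

For two independent groups with equal n: n = 2·((z_{α/2} + z_β) / d)².
z_{α/2} + z_β = 1.960 + 0.842 = 2.802.
n = 2 × (2.802 / 0.33)² = 2 × 8.491² = 2 × 72.10 = 144.2.
Round up to the next whole participant.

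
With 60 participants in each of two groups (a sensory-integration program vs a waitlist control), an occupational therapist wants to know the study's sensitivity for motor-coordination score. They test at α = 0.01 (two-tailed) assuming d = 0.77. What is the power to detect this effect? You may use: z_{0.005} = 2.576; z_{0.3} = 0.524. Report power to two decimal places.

power ≈ 0.95

For two equal groups, power = Φ(d·√(n/2) − z_{α/2}).
d·√(n/2) = 0.77 × √(60/2) = 0.77 × 5.477 = 4.217.
z_β = 4.217 − 2.576 = 1.641.
Power = Φ(1.641) = 0.950.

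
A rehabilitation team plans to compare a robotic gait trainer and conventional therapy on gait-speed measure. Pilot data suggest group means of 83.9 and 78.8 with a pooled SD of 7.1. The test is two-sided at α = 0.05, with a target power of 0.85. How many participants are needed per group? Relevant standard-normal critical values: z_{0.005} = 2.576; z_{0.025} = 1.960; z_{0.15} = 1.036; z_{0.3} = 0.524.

n = 35 per group

Cohen's d = |M₁ − M₂| / SD_pooled = |83.9 − 78.8| / 7.1 = 5.1 / 7.1 = 0.718.
For two independent groups with equal n: n = 2·((z_{α/2} + z_β) / d)².
z_{α/2} + z_β = 1.960 + 1.036 = 2.996.
n = 2 × (2.996 / 0.718)² = 2 × 4.173² = 2 × 17.41 = 34.8.
Round up to the next whole participant.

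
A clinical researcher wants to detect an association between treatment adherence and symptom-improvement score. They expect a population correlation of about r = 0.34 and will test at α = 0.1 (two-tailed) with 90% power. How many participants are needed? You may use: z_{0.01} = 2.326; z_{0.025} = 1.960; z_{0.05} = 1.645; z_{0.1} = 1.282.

Fisher's z: C = ½·ln((1+r)/(1−r)) = ½·ln(2.0303) = 0.3541.
n = ((z_{α/2} + z_β)/C)² + 3.
(1.645 + 1.282) / 0.3541 = 2.927 / 0.3541 = 8.266.
n = 8.266² + 3 = 68.33 + 3 = 71.3.
Round up.

n = 72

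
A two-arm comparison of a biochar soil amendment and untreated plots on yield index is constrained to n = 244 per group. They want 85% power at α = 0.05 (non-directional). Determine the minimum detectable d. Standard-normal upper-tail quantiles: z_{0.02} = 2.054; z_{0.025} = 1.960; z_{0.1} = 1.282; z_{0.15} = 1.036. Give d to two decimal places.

For two independent groups of n = 244 each: d_min = (z_{α/2} + z_β)·√(2/n).
z-sum = 1.960 + 1.036 = 2.996.
d_min = 2.996 × √(2/244) = 2.996 × 0.0905 = 0.271.

d_min ≈ 0.27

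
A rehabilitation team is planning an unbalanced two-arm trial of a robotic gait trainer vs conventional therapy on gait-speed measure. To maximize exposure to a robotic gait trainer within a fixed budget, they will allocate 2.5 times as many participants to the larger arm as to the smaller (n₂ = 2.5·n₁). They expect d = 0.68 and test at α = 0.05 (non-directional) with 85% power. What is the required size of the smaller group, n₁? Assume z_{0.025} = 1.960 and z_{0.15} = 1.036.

n₁ = 28

With allocation ratio k = n₂/n₁ = 2.5, Var(x̄₁−x̄₂) = σ²(1/n₁ + 1/(k·n₁)) = σ²·(k+1)/(k·n₁).
So n₁ = (1 + 1/k)·((z_{α/2} + z_β)/d)² = 1.400 × (2.996/0.68)².
n₁ = 1.400 × 19.41 = 27.2.
Round up: n₁ = 28, giving n₂ = 2.5 × 28 = 70.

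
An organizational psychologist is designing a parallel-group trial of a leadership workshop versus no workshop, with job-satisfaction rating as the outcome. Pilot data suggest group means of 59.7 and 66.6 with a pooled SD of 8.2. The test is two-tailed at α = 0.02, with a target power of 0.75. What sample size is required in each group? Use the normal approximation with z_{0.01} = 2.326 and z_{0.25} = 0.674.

Cohen's d = |M₁ − M₂| / SD_pooled = |59.7 − 66.6| / 8.2 = 6.9 / 8.2 = 0.841.
For two independent groups with equal n: n = 2·((z_{α/2} + z_β) / d)².
z_{α/2} + z_β = 2.326 + 0.674 = 3.000.
n = 2 × (3.000 / 0.841)² = 2 × 3.567² = 2 × 12.72 = 25.4.
Round up to the next whole participant.

n = 26 per group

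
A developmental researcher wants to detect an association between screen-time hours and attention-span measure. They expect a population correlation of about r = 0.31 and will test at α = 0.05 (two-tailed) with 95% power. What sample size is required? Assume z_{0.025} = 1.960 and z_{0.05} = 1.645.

Fisher's z: C = ½·ln((1+r)/(1−r)) = ½·ln(1.8986) = 0.3205.
n = ((z_{α/2} + z_β)/C)² + 3.
(1.960 + 1.645) / 0.3205 = 3.605 / 0.3205 = 11.248.
n = 11.248² + 3 = 126.52 + 3 = 129.5.
Round up.

n = 130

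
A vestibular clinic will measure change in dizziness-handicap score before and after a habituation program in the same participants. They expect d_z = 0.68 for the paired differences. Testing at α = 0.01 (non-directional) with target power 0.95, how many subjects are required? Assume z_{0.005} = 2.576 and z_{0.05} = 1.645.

For a paired (one-sample on differences) test: n = ((z_{α/2} + z_β) / d)².
z_{α/2} + z_β = 2.576 + 1.645 = 4.221.
n = (4.221 / 0.68)² = 6.207² = 38.53.
Round up.

n = 39 pairs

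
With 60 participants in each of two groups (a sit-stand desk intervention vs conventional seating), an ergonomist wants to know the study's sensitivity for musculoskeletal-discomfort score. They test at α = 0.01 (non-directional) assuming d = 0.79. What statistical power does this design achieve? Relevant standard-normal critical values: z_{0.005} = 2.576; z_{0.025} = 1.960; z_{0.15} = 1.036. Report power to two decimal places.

For two equal groups, power = Φ(d·√(n/2) − z_{α/2}).
d·√(n/2) = 0.79 × √(60/2) = 0.79 × 5.477 = 4.327.
z_β = 4.327 − 2.576 = 1.751.
Power = Φ(1.751) = 0.960.

power ≈ 0.96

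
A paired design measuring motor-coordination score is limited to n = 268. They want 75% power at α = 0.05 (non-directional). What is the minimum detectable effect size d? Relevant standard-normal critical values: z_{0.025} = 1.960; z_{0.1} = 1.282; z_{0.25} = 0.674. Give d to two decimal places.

For a single sample (or paired design) of n = 268: d_min = (z_{α/2} + z_β)/√n.
z-sum = 1.960 + 0.674 = 2.634.
d_min = 2.634 / √268 = 2.634 / 16.371 = 0.161.

d_min ≈ 0.16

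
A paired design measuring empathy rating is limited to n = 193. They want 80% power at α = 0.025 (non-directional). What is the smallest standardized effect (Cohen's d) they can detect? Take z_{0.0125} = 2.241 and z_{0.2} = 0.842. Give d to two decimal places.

d_min ≈ 0.22

For a single sample (or paired design) of n = 193: d_min = (z_{α/2} + z_β)/√n.
z-sum = 2.241 + 0.842 = 3.083.
d_min = 3.083 / √193 = 3.083 / 13.892 = 0.222.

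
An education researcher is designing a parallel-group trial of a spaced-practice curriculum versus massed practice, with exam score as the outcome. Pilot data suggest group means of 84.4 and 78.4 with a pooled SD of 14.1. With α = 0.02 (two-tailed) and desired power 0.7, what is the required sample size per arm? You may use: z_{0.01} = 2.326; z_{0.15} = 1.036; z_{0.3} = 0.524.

n = 90 per group

Cohen's d = |M₁ − M₂| / SD_pooled = |84.4 − 78.4| / 14.1 = 6.0 / 14.1 = 0.426.
For two independent groups with equal n: n = 2·((z_{α/2} + z_β) / d)².
z_{α/2} + z_β = 2.326 + 0.524 = 2.850.
n = 2 × (2.850 / 0.426)² = 2 × 6.690² = 2 × 44.76 = 89.5.
Round up to the next whole participant.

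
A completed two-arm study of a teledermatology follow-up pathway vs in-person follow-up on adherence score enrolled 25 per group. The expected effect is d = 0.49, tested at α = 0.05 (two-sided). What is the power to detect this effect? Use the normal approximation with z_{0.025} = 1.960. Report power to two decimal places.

power ≈ 0.41

For two equal groups, power = Φ(d·√(n/2) − z_{α/2}).
d·√(n/2) = 0.49 × √(25/2) = 0.49 × 3.536 = 1.732.
z_β = 1.732 − 1.960 = -0.228.
Power = Φ(-0.228) = 0.410.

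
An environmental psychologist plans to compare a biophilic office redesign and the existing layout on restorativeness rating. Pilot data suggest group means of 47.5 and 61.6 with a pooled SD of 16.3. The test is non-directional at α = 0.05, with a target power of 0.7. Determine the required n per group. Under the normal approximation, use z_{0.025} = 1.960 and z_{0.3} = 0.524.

n = 17 per group

Cohen's d = |M₁ − M₂| / SD_pooled = |47.5 − 61.6| / 16.3 = 14.1 / 16.3 = 0.865.
For two independent groups with equal n: n = 2·((z_{α/2} + z_β) / d)².
z_{α/2} + z_β = 1.960 + 0.524 = 2.484.
n = 2 × (2.484 / 0.865)² = 2 × 2.872² = 2 × 8.25 = 16.5.
Round up to the next whole participant.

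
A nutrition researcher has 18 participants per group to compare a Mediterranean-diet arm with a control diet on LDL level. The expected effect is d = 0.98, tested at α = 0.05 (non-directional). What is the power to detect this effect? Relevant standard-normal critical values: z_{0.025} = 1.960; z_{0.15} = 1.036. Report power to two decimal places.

For two equal groups, power = Φ(d·√(n/2) − z_{α/2}).
d·√(n/2) = 0.98 × √(18/2) = 0.98 × 3.000 = 2.940.
z_β = 2.940 − 1.960 = 0.980.
Power = Φ(0.980) = 0.836.

power ≈ 0.84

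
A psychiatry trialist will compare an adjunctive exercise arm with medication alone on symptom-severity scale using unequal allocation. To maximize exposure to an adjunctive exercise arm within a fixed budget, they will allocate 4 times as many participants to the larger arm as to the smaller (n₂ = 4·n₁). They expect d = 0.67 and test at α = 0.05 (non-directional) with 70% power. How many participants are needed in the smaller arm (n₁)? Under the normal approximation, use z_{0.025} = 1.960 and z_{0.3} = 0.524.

With allocation ratio k = n₂/n₁ = 4, Var(x̄₁−x̄₂) = σ²(1/n₁ + 1/(k·n₁)) = σ²·(k+1)/(k·n₁).
So n₁ = (1 + 1/k)·((z_{α/2} + z_β)/d)² = 1.250 × (2.484/0.67)².
n₁ = 1.250 × 13.75 = 17.2.
Round up: n₁ = 18, giving n₂ = 4 × 18 = 72.

n₁ = 18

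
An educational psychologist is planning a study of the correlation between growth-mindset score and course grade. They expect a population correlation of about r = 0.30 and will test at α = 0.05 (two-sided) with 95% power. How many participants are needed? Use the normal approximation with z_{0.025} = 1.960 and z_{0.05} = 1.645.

n = 139

Fisher's z: C = ½·ln((1+r)/(1−r)) = ½·ln(1.8571) = 0.3095.
n = ((z_{α/2} + z_β)/C)² + 3.
(1.960 + 1.645) / 0.3095 = 3.605 / 0.3095 = 11.648.
n = 11.648² + 3 = 135.67 + 3 = 138.7.
Round up.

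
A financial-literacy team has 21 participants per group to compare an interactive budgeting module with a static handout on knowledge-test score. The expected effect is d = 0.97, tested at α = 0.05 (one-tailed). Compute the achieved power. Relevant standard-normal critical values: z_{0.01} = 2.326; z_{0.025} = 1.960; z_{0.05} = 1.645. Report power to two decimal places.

power ≈ 0.93

For two equal groups, power = Φ(d·√(n/2) − z_{α}).
d·√(n/2) = 0.97 × √(21/2) = 0.97 × 3.240 = 3.143.
z_β = 3.143 − 1.645 = 1.498.
Power = Φ(1.498) = 0.933.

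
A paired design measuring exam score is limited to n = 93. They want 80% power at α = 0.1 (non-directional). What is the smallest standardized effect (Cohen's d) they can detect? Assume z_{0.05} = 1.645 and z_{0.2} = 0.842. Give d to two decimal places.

For a single sample (or paired design) of n = 93: d_min = (z_{α/2} + z_β)/√n.
z-sum = 1.645 + 0.842 = 2.487.
d_min = 2.487 / √93 = 2.487 / 9.644 = 0.258.

d_min ≈ 0.26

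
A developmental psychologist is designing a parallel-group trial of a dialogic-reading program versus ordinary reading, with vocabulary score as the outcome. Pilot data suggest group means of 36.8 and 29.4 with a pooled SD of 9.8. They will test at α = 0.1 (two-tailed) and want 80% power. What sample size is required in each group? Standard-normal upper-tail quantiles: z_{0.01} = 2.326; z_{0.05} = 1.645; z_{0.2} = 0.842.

n = 22 per group

Cohen's d = |M₁ − M₂| / SD_pooled = |36.8 − 29.4| / 9.8 = 7.4 / 9.8 = 0.755.
For two independent groups with equal n: n = 2·((z_{α/2} + z_β) / d)².
z_{α/2} + z_β = 1.645 + 0.842 = 2.487.
n = 2 × (2.487 / 0.755)² = 2 × 3.294² = 2 × 10.85 = 21.7.
Round up to the next whole participant.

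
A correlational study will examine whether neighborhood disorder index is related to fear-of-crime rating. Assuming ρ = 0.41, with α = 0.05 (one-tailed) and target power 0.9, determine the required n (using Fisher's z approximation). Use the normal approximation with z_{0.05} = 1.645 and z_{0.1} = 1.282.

n = 49

Fisher's z: C = ½·ln((1+r)/(1−r)) = ½·ln(2.3898) = 0.4356.
n = ((z_{α} + z_β)/C)² + 3.
(1.645 + 1.282) / 0.4356 = 2.927 / 0.4356 = 6.719.
n = 6.719² + 3 = 45.15 + 3 = 48.2.
Round up.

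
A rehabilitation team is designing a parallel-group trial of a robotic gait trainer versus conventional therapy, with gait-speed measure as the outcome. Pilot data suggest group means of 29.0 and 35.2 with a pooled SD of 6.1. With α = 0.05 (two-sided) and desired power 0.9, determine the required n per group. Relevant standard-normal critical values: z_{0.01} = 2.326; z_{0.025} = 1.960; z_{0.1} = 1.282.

n = 21 per group

Cohen's d = |M₁ − M₂| / SD_pooled = |29.0 − 35.2| / 6.1 = 6.2 / 6.1 = 1.016.
For two independent groups with equal n: n = 2·((z_{α/2} + z_β) / d)².
z_{α/2} + z_β = 1.960 + 1.282 = 3.242.
n = 2 × (3.242 / 1.016)² = 2 × 3.191² = 2 × 10.18 = 20.4.
Round up to the next whole participant.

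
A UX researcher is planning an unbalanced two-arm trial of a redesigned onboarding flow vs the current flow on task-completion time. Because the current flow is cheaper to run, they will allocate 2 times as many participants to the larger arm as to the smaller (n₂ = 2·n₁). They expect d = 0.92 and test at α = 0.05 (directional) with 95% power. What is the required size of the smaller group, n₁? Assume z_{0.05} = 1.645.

With allocation ratio k = n₂/n₁ = 2, Var(x̄₁−x̄₂) = σ²(1/n₁ + 1/(k·n₁)) = σ²·(k+1)/(k·n₁).
So n₁ = (1 + 1/k)·((z_{α} + z_β)/d)² = 1.500 × (3.290/0.92)².
n₁ = 1.500 × 12.79 = 19.2.
Round up: n₁ = 20, giving n₂ = 2 × 20 = 40.

n₁ = 20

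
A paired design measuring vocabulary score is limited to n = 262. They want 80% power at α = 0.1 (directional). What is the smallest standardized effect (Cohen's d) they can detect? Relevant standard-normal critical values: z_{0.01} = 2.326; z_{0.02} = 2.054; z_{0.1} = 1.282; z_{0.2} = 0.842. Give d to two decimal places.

For a single sample (or paired design) of n = 262: d_min = (z_{α} + z_β)/√n.
z-sum = 1.282 + 0.842 = 2.124.
d_min = 2.124 / √262 = 2.124 / 16.186 = 0.131.

d_min ≈ 0.13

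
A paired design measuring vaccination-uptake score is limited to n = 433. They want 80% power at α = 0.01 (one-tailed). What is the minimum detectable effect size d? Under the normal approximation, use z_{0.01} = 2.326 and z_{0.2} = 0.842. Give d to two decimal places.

For a single sample (or paired design) of n = 433: d_min = (z_{α} + z_β)/√n.
z-sum = 2.326 + 0.842 = 3.168.
d_min = 3.168 / √433 = 3.168 / 20.809 = 0.152.

d_min ≈ 0.15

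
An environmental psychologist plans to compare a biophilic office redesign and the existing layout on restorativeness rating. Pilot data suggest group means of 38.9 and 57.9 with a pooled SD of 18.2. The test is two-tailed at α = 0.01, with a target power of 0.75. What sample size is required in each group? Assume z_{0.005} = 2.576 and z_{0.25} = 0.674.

n = 20 per group

Cohen's d = |M₁ − M₂| / SD_pooled = |38.9 − 57.9| / 18.2 = 19.0 / 18.2 = 1.044.
For two independent groups with equal n: n = 2·((z_{α/2} + z_β) / d)².
z_{α/2} + z_β = 2.576 + 0.674 = 3.250.
n = 2 × (3.250 / 1.044)² = 2 × 3.113² = 2 × 9.69 = 19.4.
Round up to the next whole participant.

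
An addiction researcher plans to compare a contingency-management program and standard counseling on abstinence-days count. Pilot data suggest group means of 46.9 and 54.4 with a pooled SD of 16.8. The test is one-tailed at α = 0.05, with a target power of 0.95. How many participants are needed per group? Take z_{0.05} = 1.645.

n = 109 per group

Cohen's d = |M₁ − M₂| / SD_pooled = |46.9 − 54.4| / 16.8 = 7.5 / 16.8 = 0.446.
For two independent groups with equal n: n = 2·((z_{α} + z_β) / d)².
z_{α} + z_β = 1.645 + 1.645 = 3.290.
n = 2 × (3.290 / 0.446)² = 2 × 7.377² = 2 × 54.42 = 108.8.
Round up to the next whole participant.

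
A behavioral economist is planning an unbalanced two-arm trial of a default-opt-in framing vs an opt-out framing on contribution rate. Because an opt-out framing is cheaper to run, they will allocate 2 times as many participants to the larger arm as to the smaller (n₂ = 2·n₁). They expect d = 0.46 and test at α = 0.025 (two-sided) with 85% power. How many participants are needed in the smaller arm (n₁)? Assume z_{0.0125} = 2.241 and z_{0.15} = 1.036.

n₁ = 77

With allocation ratio k = n₂/n₁ = 2, Var(x̄₁−x̄₂) = σ²(1/n₁ + 1/(k·n₁)) = σ²·(k+1)/(k·n₁).
So n₁ = (1 + 1/k)·((z_{α/2} + z_β)/d)² = 1.500 × (3.277/0.46)².
n₁ = 1.500 × 50.75 = 76.1.
Round up: n₁ = 77, giving n₂ = 2 × 77 = 154.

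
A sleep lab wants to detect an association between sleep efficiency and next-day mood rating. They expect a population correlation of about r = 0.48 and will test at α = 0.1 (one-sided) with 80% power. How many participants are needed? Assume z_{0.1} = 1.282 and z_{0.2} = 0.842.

Fisher's z: C = ½·ln((1+r)/(1−r)) = ½·ln(2.8462) = 0.5230.
n = ((z_{α} + z_β)/C)² + 3.
(1.282 + 0.842) / 0.5230 = 2.124 / 0.5230 = 4.061.
n = 4.061² + 3 = 16.49 + 3 = 19.5.
Round up.

n = 20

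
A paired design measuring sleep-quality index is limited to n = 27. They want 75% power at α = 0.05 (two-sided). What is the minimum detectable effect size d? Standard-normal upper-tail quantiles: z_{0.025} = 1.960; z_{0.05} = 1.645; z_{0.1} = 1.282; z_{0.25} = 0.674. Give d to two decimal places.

d_min ≈ 0.51

For a single sample (or paired design) of n = 27: d_min = (z_{α/2} + z_β)/√n.
z-sum = 1.960 + 0.674 = 2.634.
d_min = 2.634 / √27 = 2.634 / 5.196 = 0.507.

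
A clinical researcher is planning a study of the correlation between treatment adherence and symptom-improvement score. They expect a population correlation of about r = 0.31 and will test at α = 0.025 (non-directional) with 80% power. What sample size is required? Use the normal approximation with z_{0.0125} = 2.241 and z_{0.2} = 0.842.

Fisher's z: C = ½·ln((1+r)/(1−r)) = ½·ln(1.8986) = 0.3205.
n = ((z_{α/2} + z_β)/C)² + 3.
(2.241 + 0.842) / 0.3205 = 3.083 / 0.3205 = 9.619.
n = 9.619² + 3 = 92.53 + 3 = 95.5.
Round up.

n = 96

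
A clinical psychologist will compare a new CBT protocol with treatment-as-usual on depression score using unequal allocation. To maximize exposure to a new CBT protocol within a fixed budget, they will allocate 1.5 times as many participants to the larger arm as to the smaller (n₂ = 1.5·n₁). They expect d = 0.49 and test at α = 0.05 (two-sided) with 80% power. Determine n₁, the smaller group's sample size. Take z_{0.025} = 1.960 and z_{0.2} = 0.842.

n₁ = 55

With allocation ratio k = n₂/n₁ = 1.5, Var(x̄₁−x̄₂) = σ²(1/n₁ + 1/(k·n₁)) = σ²·(k+1)/(k·n₁).
So n₁ = (1 + 1/k)·((z_{α/2} + z_β)/d)² = 1.667 × (2.802/0.49)².
n₁ = 1.667 × 32.70 = 54.5.
Round up: n₁ = 55, giving n₂ = ⌈1.5 × 55⌉ = ⌈82.5⌉ = 83.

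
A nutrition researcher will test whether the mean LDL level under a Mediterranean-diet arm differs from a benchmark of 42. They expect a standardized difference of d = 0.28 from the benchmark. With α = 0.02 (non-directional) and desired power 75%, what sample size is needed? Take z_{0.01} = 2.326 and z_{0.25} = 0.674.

For a one-sample test: n = ((z_{α/2} + z_β) / d)².
z_{α/2} + z_β = 2.326 + 0.674 = 3.000.
n = (3.000 / 0.28)² = 10.714² = 114.80.
Round up.

n = 115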